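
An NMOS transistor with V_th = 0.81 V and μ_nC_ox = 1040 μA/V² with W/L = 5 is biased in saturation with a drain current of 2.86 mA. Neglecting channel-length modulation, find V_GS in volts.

k_n = μ_nC_ox · (W/L) = 5.2 mA/V².
In saturation I_D = ½ k_n (V_GS − V_th)², so V_GS − V_th = √(2 I_D / k_n) = √(2 × 2.86 / 5.2) = 1.05 V.
V_GS = 0.81 + 1.05 = 1.86 V.

V_GS = 1.86 V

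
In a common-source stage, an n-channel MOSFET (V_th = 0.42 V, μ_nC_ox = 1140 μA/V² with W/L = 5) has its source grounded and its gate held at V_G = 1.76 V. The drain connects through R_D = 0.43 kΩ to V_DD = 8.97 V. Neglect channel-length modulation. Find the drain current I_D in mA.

I_D = 5.12 mA

V_GS = V_G = 1.76 V, so V_ov = 1.76 − 0.42 = 1.34 V.
k_n = μ_nC_ox · (W/L) = 5.7 mA/V².
Assume saturation: I_D = ½ k_n V_ov² = 0.5 × 5.7 × 1.34² = 5.12 mA, giving V_DS = V_DD − I_D R_D = 8.97 − 5.12 × 0.43 = 6.77 V.
V_DS = 6.77 V ≥ V_ov = 1.34 V, confirming saturation.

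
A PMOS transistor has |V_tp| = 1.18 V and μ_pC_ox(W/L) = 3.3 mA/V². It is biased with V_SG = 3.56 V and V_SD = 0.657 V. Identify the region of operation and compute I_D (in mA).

V_ov = V_SG − |V_tp| = 3.56 − 1.18 = 2.38 V.
Since V_SD = 0.657 V < V_ov = 2.38 V, the device is in the triode region.
I_D = k_p [V_ov · V_SD − ½ V_SD²] = 3.3 × [2.38 × 0.657 − 0.5 × 0.657²] = 4.45 mA.

Triode; I_D = 4.45 mA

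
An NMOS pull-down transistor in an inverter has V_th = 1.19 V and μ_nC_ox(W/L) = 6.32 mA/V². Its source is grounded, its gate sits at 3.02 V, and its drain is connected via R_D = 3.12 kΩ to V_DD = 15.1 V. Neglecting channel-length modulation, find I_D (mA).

I_D = 4.69 mA

V_GS = V_G = 3.02 V, so V_ov = 3.02 − 1.19 = 1.83 V.
Assume saturation: I_D = ½ k_n V_ov² = 0.5 × 6.32 × 1.83² = 10.6 mA, giving V_DS = V_DD − I_D R_D = 15.1 − 10.6 × 3.12 = -17.9 V.
But -17.9 V < V_ov = 1.83 V, so the device is actually in triode.
In triode I_D = k_n[V_ov V_DS − ½ V_DS²] and I_D = (V_DD − V_DS)/R_D. Equating: 9.86 V_DS² − 37.08 V_DS + 15.1 = 0, giving V_DS = 0.465 V (the root below V_ov).
I_D = (15.1 − 0.465) / 3.12 = 4.69 mA.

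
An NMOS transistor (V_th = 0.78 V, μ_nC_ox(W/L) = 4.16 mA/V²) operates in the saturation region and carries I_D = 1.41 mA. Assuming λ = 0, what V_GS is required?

V_GS = 1.60 V

In saturation I_D = ½ k_n (V_GS − V_th)², so V_GS − V_th = √(2 I_D / k_n) = √(2 × 1.41 / 4.16) = 0.823 V.
V_GS = 0.78 + 0.823 = 1.6 V.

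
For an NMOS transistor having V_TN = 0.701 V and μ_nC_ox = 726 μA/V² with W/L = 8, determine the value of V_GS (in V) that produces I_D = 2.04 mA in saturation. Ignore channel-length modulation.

V_GS = 1.54 V

k_n = μ_nC_ox · (W/L) = 5.808 mA/V².
In saturation I_D = ½ k_n (V_GS − V_TN)², so V_GS − V_TN = √(2 I_D / k_n) = √(2 × 2.04 / 5.808) = 0.838 V.
V_GS = 0.701 + 0.838 = 1.54 V.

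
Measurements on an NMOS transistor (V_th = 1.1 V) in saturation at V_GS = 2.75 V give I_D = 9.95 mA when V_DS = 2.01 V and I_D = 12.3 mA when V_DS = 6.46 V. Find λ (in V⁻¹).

With V_GS fixed, I_D ∝ (1 + λ V_DS) in saturation, so I_D2/I_D1 = (1 + λ V_DS2)/(1 + λ V_DS1).
12.3/9.95 = 1.236 = (1 + 6.46 λ)/(1 + 2.01 λ).
Solving: λ (I_D1 V_DS2 − I_D2 V_DS1) = I_D2 − I_D1, so λ = (12.3 − 9.95) / (9.95 × 6.46 − 12.3 × 2.01) = 2.35 / 39.6 = 0.0594 V⁻¹.

λ = 0.0594 V⁻¹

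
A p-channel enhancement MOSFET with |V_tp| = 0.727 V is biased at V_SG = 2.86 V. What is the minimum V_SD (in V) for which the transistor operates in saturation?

V_SD,sat = 2.13 V

The boundary between triode and saturation is V_SD = V_SG − |V_tp| = V_ov.
V_ov = 2.86 − 0.727 = 2.13 V.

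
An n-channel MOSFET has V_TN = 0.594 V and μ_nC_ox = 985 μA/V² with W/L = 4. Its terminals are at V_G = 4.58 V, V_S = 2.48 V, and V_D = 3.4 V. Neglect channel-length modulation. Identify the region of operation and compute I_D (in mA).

V_GS = V_G − V_S = 4.58 − 2.48 = 2.1 V; V_DS = V_D − V_S = 3.4 − 2.48 = 0.92 V.
k_n = μ_nC_ox · (W/L) = 3.94 mA/V².
V_ov = V_GS − V_TN = 2.1 − 0.594 = 1.51 V.
Since V_DS = 0.92 V < V_ov = 1.51 V, the device is in the triode region.
I_D = k_n [V_ov · V_DS − ½ V_DS²] = 3.94 × [1.51 × 0.92 − 0.5 × 0.92²] = 3.79 mA.

Triode; I_D = 3.79 mA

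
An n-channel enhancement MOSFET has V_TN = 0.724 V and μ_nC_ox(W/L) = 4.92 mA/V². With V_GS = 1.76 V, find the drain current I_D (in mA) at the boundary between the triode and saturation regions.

At the boundary V_DS = V_ov = V_GS − V_TN = 1.76 − 0.724 = 1.04 V.
I_D = ½ k_n V_ov² = 0.5 × 4.92 × 1.04² = 2.64 mA.

I_D = 2.64 mA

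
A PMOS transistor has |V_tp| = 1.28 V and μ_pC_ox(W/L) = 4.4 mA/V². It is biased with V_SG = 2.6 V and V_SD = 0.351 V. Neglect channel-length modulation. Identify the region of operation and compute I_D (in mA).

V_ov = V_SG − |V_tp| = 2.6 − 1.28 = 1.32 V.
Since V_SD = 0.351 V < V_ov = 1.32 V, the device is in the triode region.
I_D = k_p [V_ov · V_SD − ½ V_SD²] = 4.4 × [1.32 × 0.351 − 0.5 × 0.351²] = 1.77 mA.

Triode; I_D = 1.77 mA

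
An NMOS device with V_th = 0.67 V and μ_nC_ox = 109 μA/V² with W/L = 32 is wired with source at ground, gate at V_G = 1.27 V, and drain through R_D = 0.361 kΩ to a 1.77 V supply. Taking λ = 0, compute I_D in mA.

I_D = 0.628 mA

V_GS = V_G = 1.27 V, so V_ov = 1.27 − 0.67 = 0.6 V.
k_n = μ_nC_ox · (W/L) = 3.488 mA/V².
Assume saturation: I_D = ½ k_n V_ov² = 0.5 × 3.488 × 0.6² = 0.628 mA, giving V_DS = V_DD − I_D R_D = 1.77 − 0.628 × 0.361 = 1.54 V.
V_DS = 1.54 V ≥ V_ov = 0.6 V, confirming saturation.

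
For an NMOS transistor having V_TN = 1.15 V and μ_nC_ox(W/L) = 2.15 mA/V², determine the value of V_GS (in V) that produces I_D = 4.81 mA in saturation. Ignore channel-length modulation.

In saturation I_D = ½ k_n (V_GS − V_TN)², so V_GS − V_TN = √(2 I_D / k_n) = √(2 × 4.81 / 2.15) = 2.12 V.
V_GS = 1.15 + 2.12 = 3.27 V.

V_GS = 3.27 V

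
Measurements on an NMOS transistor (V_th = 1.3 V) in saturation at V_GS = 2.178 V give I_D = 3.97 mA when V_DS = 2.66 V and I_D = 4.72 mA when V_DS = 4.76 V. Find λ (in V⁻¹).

With V_GS fixed, I_D ∝ (1 + λ V_DS) in saturation, so I_D2/I_D1 = (1 + λ V_DS2)/(1 + λ V_DS1).
4.72/3.97 = 1.189 = (1 + 4.76 λ)/(1 + 2.66 λ).
Solving: λ (I_D1 V_DS2 − I_D2 V_DS1) = I_D2 − I_D1, so λ = (4.72 − 3.97) / (3.97 × 4.76 − 4.72 × 2.66) = 0.75 / 6.34 = 0.118 V⁻¹.

λ = 0.118 V⁻¹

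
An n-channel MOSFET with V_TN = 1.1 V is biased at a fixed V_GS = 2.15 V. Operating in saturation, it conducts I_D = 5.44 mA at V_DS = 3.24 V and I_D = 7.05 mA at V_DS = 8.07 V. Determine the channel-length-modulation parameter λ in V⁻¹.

λ = 0.0765 V⁻¹

With V_GS fixed, I_D ∝ (1 + λ V_DS) in saturation, so I_D2/I_D1 = (1 + λ V_DS2)/(1 + λ V_DS1).
7.05/5.44 = 1.296 = (1 + 8.07 λ)/(1 + 3.24 λ).
Solving: λ (I_D1 V_DS2 − I_D2 V_DS1) = I_D2 − I_D1, so λ = (7.05 − 5.44) / (5.44 × 8.07 − 7.05 × 3.24) = 1.61 / 21.1 = 0.0765 V⁻¹.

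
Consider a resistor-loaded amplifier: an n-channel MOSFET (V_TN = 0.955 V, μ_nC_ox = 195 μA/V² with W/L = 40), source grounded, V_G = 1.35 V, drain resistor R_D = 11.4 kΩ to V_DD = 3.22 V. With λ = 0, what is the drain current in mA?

I_D = 0.274 mA

V_GS = V_G = 1.35 V, so V_ov = 1.35 − 0.955 = 0.395 V.
k_n = μ_nC_ox · (W/L) = 7.8 mA/V².
Assume saturation: I_D = ½ k_n V_ov² = 0.5 × 7.8 × 0.395² = 0.608 mA, giving V_DS = V_DD − I_D R_D = 3.22 − 0.608 × 11.4 = -3.72 V.
But -3.72 V < V_ov = 0.395 V, so the device is actually in triode.
In triode I_D = k_n[V_ov V_DS − ½ V_DS²] and I_D = (V_DD − V_DS)/R_D. Equating: 44.5 V_DS² − 36.12 V_DS + 3.22 = 0, giving V_DS = 0.102 V (the root below V_ov).
I_D = (3.22 − 0.102) / 11.4 = 0.274 mA.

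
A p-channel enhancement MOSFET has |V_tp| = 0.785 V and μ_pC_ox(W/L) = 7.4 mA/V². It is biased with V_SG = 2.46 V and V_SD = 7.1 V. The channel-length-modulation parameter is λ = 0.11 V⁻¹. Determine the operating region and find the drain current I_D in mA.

V_ov = V_SG − |V_tp| = 2.46 − 0.785 = 1.67 V.
Since V_SD = 7.1 V ≥ V_ov = 1.67 V, the device is in saturation.
I_D = ½ k_p V_ov² (1 + λ V_SD) = 0.5 × 7.4 × 1.67² × (1 + 0.11 × 7.1) = 18.5 mA.

Saturation; I_D = 18.5 mA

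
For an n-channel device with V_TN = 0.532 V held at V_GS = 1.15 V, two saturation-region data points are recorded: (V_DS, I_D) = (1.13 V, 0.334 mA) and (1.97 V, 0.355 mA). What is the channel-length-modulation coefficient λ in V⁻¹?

With V_GS fixed, I_D ∝ (1 + λ V_DS) in saturation, so I_D2/I_D1 = (1 + λ V_DS2)/(1 + λ V_DS1).
0.355/0.334 = 1.063 = (1 + 1.97 λ)/(1 + 1.13 λ).
Solving: λ (I_D1 V_DS2 − I_D2 V_DS1) = I_D2 − I_D1, so λ = (0.355 − 0.334) / (0.334 × 1.97 − 0.355 × 1.13) = 0.021 / 0.257 = 0.0818 V⁻¹.

λ = 0.0818 V⁻¹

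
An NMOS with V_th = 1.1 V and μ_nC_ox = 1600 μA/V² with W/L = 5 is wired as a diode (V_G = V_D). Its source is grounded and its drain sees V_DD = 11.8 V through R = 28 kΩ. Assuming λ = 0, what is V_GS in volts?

With gate tied to drain, V_GS = V_DS ≥ V_GS − V_th, so the device is in saturation.
k_n = μ_nC_ox · (W/L) = 8 mA/V².
KCL at the drain: ½ k_n (V_GS − V_th)² = (V_DD − V_GS)/R.
Let x = V_GS − 1.1. Then 112 x² + x − 10.7 = 0, giving x = 0.305 V (positive root), so V_GS = 1.4 V.
I_D = (V_DD − V_GS)/R = (11.8 − 1.4) / 28 = 0.371 mA.

V_GS = 1.40 V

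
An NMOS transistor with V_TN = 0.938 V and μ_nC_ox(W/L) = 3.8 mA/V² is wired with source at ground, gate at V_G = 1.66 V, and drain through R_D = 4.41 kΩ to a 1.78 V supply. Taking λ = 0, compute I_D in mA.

V_GS = V_G = 1.66 V, so V_ov = 1.66 − 0.938 = 0.722 V.
Assume saturation: I_D = ½ k_n V_ov² = 0.5 × 3.8 × 0.722² = 0.99 mA, giving V_DS = V_DD − I_D R_D = 1.78 − 0.99 × 4.41 = -2.59 V.
But -2.59 V < V_ov = 0.722 V, so the device is actually in triode.
In triode I_D = k_n[V_ov V_DS − ½ V_DS²] and I_D = (V_DD − V_DS)/R_D. Equating: 8.38 V_DS² − 13.1 V_DS + 1.78 = 0, giving V_DS = 0.15 V (the root below V_ov).
I_D = (1.78 − 0.15) / 4.41 = 0.37 mA.

I_D = 0.370 mA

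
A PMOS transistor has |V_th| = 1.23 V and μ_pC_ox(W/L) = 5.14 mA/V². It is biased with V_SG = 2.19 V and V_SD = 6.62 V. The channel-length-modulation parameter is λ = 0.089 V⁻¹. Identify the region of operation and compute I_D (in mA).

Saturation; I_D = 3.76 mA

V_ov = V_SG − |V_th| = 2.19 − 1.23 = 0.96 V.
Since V_SD = 6.62 V ≥ V_ov = 0.96 V, the device is in saturation.
I_D = ½ k_p V_ov² (1 + λ V_SD) = 0.5 × 5.14 × 0.96² × (1 + 0.089 × 6.62) = 3.76 mA.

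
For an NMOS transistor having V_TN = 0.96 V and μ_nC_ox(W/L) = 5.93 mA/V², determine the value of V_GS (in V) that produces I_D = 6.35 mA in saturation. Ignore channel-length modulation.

V_GS = 2.42 V

In saturation I_D = ½ k_n (V_GS − V_TN)², so V_GS − V_TN = √(2 I_D / k_n) = √(2 × 6.35 / 5.93) = 1.46 V.
V_GS = 0.96 + 1.46 = 2.42 V.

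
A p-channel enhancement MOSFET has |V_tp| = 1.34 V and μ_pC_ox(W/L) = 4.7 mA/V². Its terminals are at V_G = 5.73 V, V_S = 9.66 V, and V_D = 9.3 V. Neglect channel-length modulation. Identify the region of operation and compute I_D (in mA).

V_SG = V_S − V_G = 9.66 − 5.73 = 3.93 V; V_SD = V_S − V_D = 9.66 − 9.3 = 0.36 V.
V_ov = V_SG − |V_tp| = 3.93 − 1.34 = 2.59 V.
Since V_SD = 0.36 V < V_ov = 2.59 V, the device is in the triode region.
I_D = k_p [V_ov · V_SD − ½ V_SD²] = 4.7 × [2.59 × 0.36 − 0.5 × 0.36²] = 4.08 mA.

Triode; I_D = 4.08 mA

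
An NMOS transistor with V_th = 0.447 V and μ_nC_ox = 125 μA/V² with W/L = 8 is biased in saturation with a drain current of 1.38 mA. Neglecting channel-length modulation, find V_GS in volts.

k_n = μ_nC_ox · (W/L) = 1 mA/V².
In saturation I_D = ½ k_n (V_GS − V_th)², so V_GS − V_th = √(2 I_D / k_n) = √(2 × 1.38 / 1) = 1.66 V.
V_GS = 0.447 + 1.66 = 2.11 V.

V_GS = 2.11 V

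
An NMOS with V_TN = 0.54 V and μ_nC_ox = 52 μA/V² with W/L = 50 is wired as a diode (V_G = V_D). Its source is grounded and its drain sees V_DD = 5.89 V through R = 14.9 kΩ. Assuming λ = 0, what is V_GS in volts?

With gate tied to drain, V_GS = V_DS ≥ V_GS − V_TN, so the device is in saturation.
k_n = μ_nC_ox · (W/L) = 2.6 mA/V².
KCL at the drain: ½ k_n (V_GS − V_TN)² = (V_DD − V_GS)/R.
Let x = V_GS − 0.54. Then 19.4 x² + x − 5.35 = 0, giving x = 0.5 V (positive root), so V_GS = 1.04 V.
I_D = (V_DD − V_GS)/R = (5.89 − 1.04) / 14.9 = 0.325 mA.

V_GS = 1.04 V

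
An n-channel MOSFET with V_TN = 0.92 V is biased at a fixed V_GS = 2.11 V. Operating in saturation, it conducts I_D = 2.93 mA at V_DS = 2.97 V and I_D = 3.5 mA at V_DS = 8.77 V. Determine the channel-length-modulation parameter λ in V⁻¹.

With V_GS fixed, I_D ∝ (1 + λ V_DS) in saturation, so I_D2/I_D1 = (1 + λ V_DS2)/(1 + λ V_DS1).
3.5/2.93 = 1.195 = (1 + 8.77 λ)/(1 + 2.97 λ).
Solving: λ (I_D1 V_DS2 − I_D2 V_DS1) = I_D2 − I_D1, so λ = (3.5 − 2.93) / (2.93 × 8.77 − 3.5 × 2.97) = 0.57 / 15.3 = 0.0373 V⁻¹.

λ = 0.0373 V⁻¹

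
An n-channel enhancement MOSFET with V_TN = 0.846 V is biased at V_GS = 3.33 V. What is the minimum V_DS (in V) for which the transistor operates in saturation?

V_DS,sat = 2.48 V

The boundary between triode and saturation is V_DS = V_GS − V_TN = V_ov.
V_ov = 3.33 − 0.846 = 2.48 V.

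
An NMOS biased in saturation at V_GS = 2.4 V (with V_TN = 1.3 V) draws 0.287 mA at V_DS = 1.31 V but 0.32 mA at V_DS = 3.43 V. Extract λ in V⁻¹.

λ = 0.0584 V⁻¹

With V_GS fixed, I_D ∝ (1 + λ V_DS) in saturation, so I_D2/I_D1 = (1 + λ V_DS2)/(1 + λ V_DS1).
0.32/0.287 = 1.115 = (1 + 3.43 λ)/(1 + 1.31 λ).
Solving: λ (I_D1 V_DS2 − I_D2 V_DS1) = I_D2 − I_D1, so λ = (0.32 − 0.287) / (0.287 × 3.43 − 0.32 × 1.31) = 0.033 / 0.565 = 0.0584 V⁻¹.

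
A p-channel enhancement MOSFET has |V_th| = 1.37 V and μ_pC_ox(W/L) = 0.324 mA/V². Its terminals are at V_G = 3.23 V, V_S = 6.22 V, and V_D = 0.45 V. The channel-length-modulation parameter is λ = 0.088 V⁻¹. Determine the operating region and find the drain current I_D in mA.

V_SG = V_S − V_G = 6.22 − 3.23 = 2.99 V; V_SD = V_S − V_D = 6.22 − 0.45 = 5.77 V.
V_ov = V_SG − |V_th| = 2.99 − 1.37 = 1.62 V.
Since V_SD = 5.77 V ≥ V_ov = 1.62 V, the device is in saturation.
I_D = ½ k_p V_ov² (1 + λ V_SD) = 0.5 × 0.324 × 1.62² × (1 + 0.088 × 5.77) = 0.641 mA.

Saturation; I_D = 0.641 mA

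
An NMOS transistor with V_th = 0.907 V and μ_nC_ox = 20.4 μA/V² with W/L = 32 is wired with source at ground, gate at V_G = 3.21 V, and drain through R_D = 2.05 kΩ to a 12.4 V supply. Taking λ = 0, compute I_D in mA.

V_GS = V_G = 3.21 V, so V_ov = 3.21 − 0.907 = 2.3 V.
k_n = μ_nC_ox · (W/L) = 0.6528 mA/V².
Assume saturation: I_D = ½ k_n V_ov² = 0.5 × 0.6528 × 2.3² = 1.73 mA, giving V_DS = V_DD − I_D R_D = 12.4 − 1.73 × 2.05 = 8.85 V.
V_DS = 8.85 V ≥ V_ov = 2.3 V, confirming saturation.

I_D = 1.73 mA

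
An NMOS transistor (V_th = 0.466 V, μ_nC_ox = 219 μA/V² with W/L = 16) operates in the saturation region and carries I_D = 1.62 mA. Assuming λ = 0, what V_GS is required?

k_n = μ_nC_ox · (W/L) = 3.504 mA/V².
In saturation I_D = ½ k_n (V_GS − V_th)², so V_GS − V_th = √(2 I_D / k_n) = √(2 × 1.62 / 3.504) = 0.962 V.
V_GS = 0.466 + 0.962 = 1.43 V.

V_GS = 1.43 V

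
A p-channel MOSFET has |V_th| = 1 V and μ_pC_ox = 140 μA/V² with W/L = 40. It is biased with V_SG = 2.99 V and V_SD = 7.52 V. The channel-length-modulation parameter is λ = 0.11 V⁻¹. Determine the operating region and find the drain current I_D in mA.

Saturation; I_D = 20.3 mA

k_p = μ_pC_ox · (W/L) = 5.6 mA/V².
V_ov = V_SG − |V_th| = 2.99 − 1 = 1.99 V.
Since V_SD = 7.52 V ≥ V_ov = 1.99 V, the device is in saturation.
I_D = ½ k_p V_ov² (1 + λ V_SD) = 0.5 × 5.6 × 1.99² × (1 + 0.11 × 7.52) = 20.3 mA.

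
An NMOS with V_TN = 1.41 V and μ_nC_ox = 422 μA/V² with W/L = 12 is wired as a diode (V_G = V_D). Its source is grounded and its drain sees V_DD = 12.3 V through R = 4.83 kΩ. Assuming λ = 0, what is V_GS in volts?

With gate tied to drain, V_GS = V_DS ≥ V_GS − V_TN, so the device is in saturation.
k_n = μ_nC_ox · (W/L) = 5.064 mA/V².
KCL at the drain: ½ k_n (V_GS − V_TN)² = (V_DD − V_GS)/R.
Let x = V_GS − 1.41. Then 12.2 x² + x − 10.89 = 0, giving x = 0.904 V (positive root), so V_GS = 2.31 V.
I_D = (V_DD − V_GS)/R = (12.3 − 2.31) / 4.83 = 2.07 mA.

V_GS = 2.31 V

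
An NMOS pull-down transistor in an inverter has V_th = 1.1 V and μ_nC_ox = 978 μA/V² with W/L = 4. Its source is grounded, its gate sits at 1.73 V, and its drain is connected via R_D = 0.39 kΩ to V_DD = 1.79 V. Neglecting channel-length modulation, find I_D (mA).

I_D = 0.776 mA

V_GS = V_G = 1.73 V, so V_ov = 1.73 − 1.1 = 0.63 V.
k_n = μ_nC_ox · (W/L) = 3.912 mA/V².
Assume saturation: I_D = ½ k_n V_ov² = 0.5 × 3.912 × 0.63² = 0.776 mA, giving V_DS = V_DD − I_D R_D = 1.79 − 0.776 × 0.39 = 1.49 V.
V_DS = 1.49 V ≥ V_ov = 0.63 V, confirming saturation.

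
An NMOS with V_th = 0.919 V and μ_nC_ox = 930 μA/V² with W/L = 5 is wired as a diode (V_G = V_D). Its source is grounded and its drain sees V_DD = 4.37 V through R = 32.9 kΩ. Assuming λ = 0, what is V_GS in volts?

V_GS = 1.12 V

With gate tied to drain, V_GS = V_DS ≥ V_GS − V_th, so the device is in saturation.
k_n = μ_nC_ox · (W/L) = 4.65 mA/V².
KCL at the drain: ½ k_n (V_GS − V_th)² = (V_DD − V_GS)/R.
Let x = V_GS − 0.919. Then 76.5 x² + x − 3.451 = 0, giving x = 0.206 V (positive root), so V_GS = 1.12 V.
I_D = (V_DD − V_GS)/R = (4.37 − 1.12) / 32.9 = 0.0986 mA.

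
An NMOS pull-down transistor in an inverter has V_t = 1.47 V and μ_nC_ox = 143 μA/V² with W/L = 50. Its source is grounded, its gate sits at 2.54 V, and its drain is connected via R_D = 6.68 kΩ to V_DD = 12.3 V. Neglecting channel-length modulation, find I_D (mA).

I_D = 1.80 mA

V_GS = V_G = 2.54 V, so V_ov = 2.54 − 1.47 = 1.07 V.
k_n = μ_nC_ox · (W/L) = 7.15 mA/V².
Assume saturation: I_D = ½ k_n V_ov² = 0.5 × 7.15 × 1.07² = 4.09 mA, giving V_DS = V_DD − I_D R_D = 12.3 − 4.09 × 6.68 = -15 V.
But -15 V < V_ov = 1.07 V, so the device is actually in triode.
In triode I_D = k_n[V_ov V_DS − ½ V_DS²] and I_D = (V_DD − V_DS)/R_D. Equating: 23.9 V_DS² − 52.11 V_DS + 12.3 = 0, giving V_DS = 0.269 V (the root below V_ov).
I_D = (12.3 − 0.269) / 6.68 = 1.8 mA.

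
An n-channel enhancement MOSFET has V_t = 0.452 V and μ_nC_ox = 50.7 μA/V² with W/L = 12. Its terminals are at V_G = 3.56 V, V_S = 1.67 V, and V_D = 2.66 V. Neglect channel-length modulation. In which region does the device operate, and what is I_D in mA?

Triode; I_D = 0.568 mA

V_GS = V_G − V_S = 3.56 − 1.67 = 1.89 V; V_DS = V_D − V_S = 2.66 − 1.67 = 0.99 V.
k_n = μ_nC_ox · (W/L) = 0.6084 mA/V².
V_ov = V_GS − V_t = 1.89 − 0.452 = 1.44 V.
Since V_DS = 0.99 V < V_ov = 1.44 V, the device is in the triode region.
I_D = k_n [V_ov · V_DS − ½ V_DS²] = 0.6084 × [1.44 × 0.99 − 0.5 × 0.99²] = 0.568 mA.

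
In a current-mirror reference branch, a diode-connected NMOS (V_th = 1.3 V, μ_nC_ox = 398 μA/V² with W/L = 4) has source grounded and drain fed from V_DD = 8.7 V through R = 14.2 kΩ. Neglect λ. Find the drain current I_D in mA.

I_D = 0.467 mA

With gate tied to drain, V_GS = V_DS ≥ V_GS − V_th, so the device is in saturation.
k_n = μ_nC_ox · (W/L) = 1.592 mA/V².
KCL at the drain: ½ k_n (V_GS − V_th)² = (V_DD − V_GS)/R.
Let x = V_GS − 1.3. Then 11.3 x² + x − 7.4 = 0, giving x = 0.766 V (positive root), so V_GS = 2.07 V.
I_D = (V_DD − V_GS)/R = (8.7 − 2.07) / 14.2 = 0.467 mA.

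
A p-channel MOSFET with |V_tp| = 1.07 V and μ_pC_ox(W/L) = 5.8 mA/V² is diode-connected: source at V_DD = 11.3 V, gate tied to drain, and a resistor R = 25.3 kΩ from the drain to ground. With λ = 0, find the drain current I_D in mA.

With gate tied to drain, V_SG = V_SD ≥ V_SG − |V_tp|, so the device is in saturation.
KCL at the drain: ½ k_p (V_SG − |V_tp|)² = (V_DD − V_SG)/R.
Let x = V_SG − 1.07. Then 73.4 x² + x − 10.23 = 0, giving x = 0.367 V (positive root), so V_SG = 1.44 V.
I_D = (V_DD − V_SG)/R = (11.3 − 1.44) / 25.3 = 0.39 mA.

I_D = 0.390 mA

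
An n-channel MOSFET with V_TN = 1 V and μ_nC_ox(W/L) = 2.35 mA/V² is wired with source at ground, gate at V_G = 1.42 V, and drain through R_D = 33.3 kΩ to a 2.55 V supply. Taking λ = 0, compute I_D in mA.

I_D = 0.0741 mA

V_GS = V_G = 1.42 V, so V_ov = 1.42 − 1 = 0.42 V.
Assume saturation: I_D = ½ k_n V_ov² = 0.5 × 2.35 × 0.42² = 0.207 mA, giving V_DS = V_DD − I_D R_D = 2.55 − 0.207 × 33.3 = -4.35 V.
But -4.35 V < V_ov = 0.42 V, so the device is actually in triode.
In triode I_D = k_n[V_ov V_DS − ½ V_DS²] and I_D = (V_DD − V_DS)/R_D. Equating: 39.1 V_DS² − 33.87 V_DS + 2.55 = 0, giving V_DS = 0.0833 V (the root below V_ov).
I_D = (2.55 − 0.0833) / 33.3 = 0.0741 mA.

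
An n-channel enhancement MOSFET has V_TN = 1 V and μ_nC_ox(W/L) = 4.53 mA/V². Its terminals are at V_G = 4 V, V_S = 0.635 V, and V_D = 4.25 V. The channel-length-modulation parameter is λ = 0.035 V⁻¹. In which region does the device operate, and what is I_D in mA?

Saturation; I_D = 14.3 mA

V_GS = V_G − V_S = 4 − 0.635 = 3.37 V; V_DS = V_D − V_S = 4.25 − 0.635 = 3.62 V.
V_ov = V_GS − V_TN = 3.37 − 1 = 2.37 V.
Since V_DS = 3.62 V ≥ V_ov = 2.37 V, the device is in saturation.
I_D = ½ k_n V_ov² (1 + λ V_DS) = 0.5 × 4.53 × 2.37² × (1 + 0.035 × 3.62) = 14.3 mA.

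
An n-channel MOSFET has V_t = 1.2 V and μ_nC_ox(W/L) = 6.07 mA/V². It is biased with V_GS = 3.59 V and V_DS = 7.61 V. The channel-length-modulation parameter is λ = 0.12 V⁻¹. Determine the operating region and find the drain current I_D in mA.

Saturation; I_D = 33.2 mA

V_ov = V_GS − V_t = 3.59 − 1.2 = 2.39 V.
Since V_DS = 7.61 V ≥ V_ov = 2.39 V, the device is in saturation.
I_D = ½ k_n V_ov² (1 + λ V_DS) = 0.5 × 6.07 × 2.39² × (1 + 0.12 × 7.61) = 33.2 mA.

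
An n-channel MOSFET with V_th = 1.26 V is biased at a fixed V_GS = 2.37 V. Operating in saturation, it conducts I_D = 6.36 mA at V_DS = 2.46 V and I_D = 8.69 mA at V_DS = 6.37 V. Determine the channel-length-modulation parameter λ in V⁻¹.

With V_GS fixed, I_D ∝ (1 + λ V_DS) in saturation, so I_D2/I_D1 = (1 + λ V_DS2)/(1 + λ V_DS1).
8.69/6.36 = 1.366 = (1 + 6.37 λ)/(1 + 2.46 λ).
Solving: λ (I_D1 V_DS2 − I_D2 V_DS1) = I_D2 − I_D1, so λ = (8.69 − 6.36) / (6.36 × 6.37 − 8.69 × 2.46) = 2.33 / 19.1 = 0.122 V⁻¹.

λ = 0.122 V⁻¹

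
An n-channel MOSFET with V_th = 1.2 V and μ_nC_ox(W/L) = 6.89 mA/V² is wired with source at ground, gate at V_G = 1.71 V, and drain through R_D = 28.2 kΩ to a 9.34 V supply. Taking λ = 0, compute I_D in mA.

V_GS = V_G = 1.71 V, so V_ov = 1.71 − 1.2 = 0.51 V.
Assume saturation: I_D = ½ k_n V_ov² = 0.5 × 6.89 × 0.51² = 0.896 mA, giving V_DS = V_DD − I_D R_D = 9.34 − 0.896 × 28.2 = -15.9 V.
But -15.9 V < V_ov = 0.51 V, so the device is actually in triode.
In triode I_D = k_n[V_ov V_DS − ½ V_DS²] and I_D = (V_DD − V_DS)/R_D. Equating: 97.1 V_DS² − 100.1 V_DS + 9.34 = 0, giving V_DS = 0.104 V (the root below V_ov).
I_D = (9.34 − 0.104) / 28.2 = 0.328 mA.

I_D = 0.328 mA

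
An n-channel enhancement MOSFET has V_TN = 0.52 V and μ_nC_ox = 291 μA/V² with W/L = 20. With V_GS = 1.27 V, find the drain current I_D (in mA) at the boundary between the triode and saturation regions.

I_D = 1.64 mA

At the boundary V_DS = V_ov = V_GS − V_TN = 1.27 − 0.52 = 0.75 V.
k_n = μ_nC_ox · (W/L) = 5.82 mA/V².
I_D = ½ k_n V_ov² = 0.5 × 5.82 × 0.75² = 1.64 mA.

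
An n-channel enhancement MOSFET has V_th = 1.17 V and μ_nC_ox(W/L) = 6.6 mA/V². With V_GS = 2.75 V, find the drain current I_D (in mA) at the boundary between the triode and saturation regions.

At the boundary V_DS = V_ov = V_GS − V_th = 2.75 − 1.17 = 1.58 V.
I_D = ½ k_n V_ov² = 0.5 × 6.6 × 1.58² = 8.24 mA.

I_D = 8.24 mA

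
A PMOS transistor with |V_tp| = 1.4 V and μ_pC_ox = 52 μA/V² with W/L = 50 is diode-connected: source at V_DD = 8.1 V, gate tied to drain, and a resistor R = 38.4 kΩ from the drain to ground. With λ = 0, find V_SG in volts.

V_SG = 1.76 V

With gate tied to drain, V_SG = V_SD ≥ V_SG − |V_tp|, so the device is in saturation.
k_p = μ_pC_ox · (W/L) = 2.6 mA/V².
KCL at the drain: ½ k_p (V_SG − |V_tp|)² = (V_DD − V_SG)/R.
Let x = V_SG − 1.4. Then 49.9 x² + x − 6.7 = 0, giving x = 0.356 V (positive root), so V_SG = 1.76 V.
I_D = (V_DD − V_SG)/R = (8.1 − 1.76) / 38.4 = 0.165 mA.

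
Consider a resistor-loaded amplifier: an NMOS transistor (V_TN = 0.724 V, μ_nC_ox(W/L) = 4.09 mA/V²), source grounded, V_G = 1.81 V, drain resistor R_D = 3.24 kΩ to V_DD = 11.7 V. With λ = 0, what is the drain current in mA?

V_GS = V_G = 1.81 V, so V_ov = 1.81 − 0.724 = 1.09 V.
Assume saturation: I_D = ½ k_n V_ov² = 0.5 × 4.09 × 1.09² = 2.41 mA, giving V_DS = V_DD − I_D R_D = 11.7 − 2.41 × 3.24 = 3.89 V.
V_DS = 3.89 V ≥ V_ov = 1.09 V, confirming saturation.

I_D = 2.41 mA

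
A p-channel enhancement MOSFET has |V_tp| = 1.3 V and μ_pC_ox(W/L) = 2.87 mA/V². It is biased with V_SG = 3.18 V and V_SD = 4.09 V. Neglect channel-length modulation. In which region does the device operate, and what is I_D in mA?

Saturation; I_D = 5.07 mA

V_ov = V_SG − |V_tp| = 3.18 − 1.3 = 1.88 V.
Since V_SD = 4.09 V ≥ V_ov = 1.88 V, the device is in saturation.
I_D = ½ k_p V_ov² = 0.5 × 2.87 × 1.88² = 5.07 mA.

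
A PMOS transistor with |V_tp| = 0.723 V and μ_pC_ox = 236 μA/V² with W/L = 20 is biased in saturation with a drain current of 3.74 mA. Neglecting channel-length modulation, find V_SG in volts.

V_SG = 1.98 V

k_p = μ_pC_ox · (W/L) = 4.72 mA/V².
In saturation I_D = ½ k_p (V_SG − |V_tp|)², so V_SG − |V_tp| = √(2 I_D / k_p) = √(2 × 3.74 / 4.72) = 1.26 V.
V_SG = 0.723 + 1.26 = 1.98 V.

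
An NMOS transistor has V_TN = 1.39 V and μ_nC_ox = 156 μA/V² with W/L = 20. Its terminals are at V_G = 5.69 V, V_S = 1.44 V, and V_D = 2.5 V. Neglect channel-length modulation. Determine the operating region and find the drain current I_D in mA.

Triode; I_D = 7.71 mA

V_GS = V_G − V_S = 5.69 − 1.44 = 4.25 V; V_DS = V_D − V_S = 2.5 − 1.44 = 1.06 V.
k_n = μ_nC_ox · (W/L) = 3.12 mA/V².
V_ov = V_GS − V_TN = 4.25 − 1.39 = 2.86 V.
Since V_DS = 1.06 V < V_ov = 2.86 V, the device is in the triode region.
I_D = k_n [V_ov · V_DS − ½ V_DS²] = 3.12 × [2.86 × 1.06 − 0.5 × 1.06²] = 7.71 mA.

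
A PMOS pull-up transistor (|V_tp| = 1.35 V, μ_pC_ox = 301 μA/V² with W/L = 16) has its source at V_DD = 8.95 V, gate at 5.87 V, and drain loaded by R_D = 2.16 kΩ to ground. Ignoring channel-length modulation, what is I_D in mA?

V_SG = V_DD − V_G = 8.95 − 5.87 = 3.08 V, so V_ov = 3.08 − 1.35 = 1.73 V.
k_p = μ_pC_ox · (W/L) = 4.816 mA/V².
Assume saturation: I_D = ½ k_p V_ov² = 0.5 × 4.816 × 1.73² = 7.21 mA, giving V_SD = V_DD − I_D R_D = 8.95 − 7.21 × 2.16 = -6.62 V.
But -6.62 V < V_ov = 1.73 V, so the device is actually in triode.
In triode I_D = k_p[V_ov V_SD − ½ V_SD²] and I_D = (V_DD − V_SD)/R_D. Equating: 5.2 V_SD² − 19 V_SD + 8.95 = 0, giving V_SD = 0.556 V (the root below V_ov).
I_D = (8.95 − 0.556) / 2.16 = 3.89 mA.

I_D = 3.89 mA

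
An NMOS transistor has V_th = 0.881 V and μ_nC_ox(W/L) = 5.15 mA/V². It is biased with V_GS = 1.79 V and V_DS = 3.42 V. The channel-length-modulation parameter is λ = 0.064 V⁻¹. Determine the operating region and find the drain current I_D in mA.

V_ov = V_GS − V_th = 1.79 − 0.881 = 0.909 V.
Since V_DS = 3.42 V ≥ V_ov = 0.909 V, the device is in saturation.
I_D = ½ k_n V_ov² (1 + λ V_DS) = 0.5 × 5.15 × 0.909² × (1 + 0.064 × 3.42) = 2.59 mA.

Saturation; I_D = 2.59 mA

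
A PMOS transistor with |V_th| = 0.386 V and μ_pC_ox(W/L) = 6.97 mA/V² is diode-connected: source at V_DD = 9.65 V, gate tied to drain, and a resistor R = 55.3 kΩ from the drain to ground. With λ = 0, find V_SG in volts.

With gate tied to drain, V_SG = V_SD ≥ V_SG − |V_th|, so the device is in saturation.
KCL at the drain: ½ k_p (V_SG − |V_th|)² = (V_DD − V_SG)/R.
Let x = V_SG − 0.386. Then 193 x² + x − 9.264 = 0, giving x = 0.217 V (positive root), so V_SG = 0.603 V.
I_D = (V_DD − V_SG)/R = (9.65 − 0.603) / 55.3 = 0.164 mA.

V_SG = 0.603 V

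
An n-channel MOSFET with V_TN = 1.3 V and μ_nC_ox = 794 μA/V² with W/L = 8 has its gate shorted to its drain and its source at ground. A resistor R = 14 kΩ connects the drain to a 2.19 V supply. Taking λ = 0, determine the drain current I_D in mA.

With gate tied to drain, V_GS = V_DS ≥ V_GS − V_TN, so the device is in saturation.
k_n = μ_nC_ox · (W/L) = 6.352 mA/V².
KCL at the drain: ½ k_n (V_GS − V_TN)² = (V_DD − V_GS)/R.
Let x = V_GS − 1.3. Then 44.5 x² + x − 0.89 = 0, giving x = 0.131 V (positive root), so V_GS = 1.43 V.
I_D = (V_DD − V_GS)/R = (2.19 − 1.43) / 14 = 0.0542 mA.

I_D = 0.0542 mA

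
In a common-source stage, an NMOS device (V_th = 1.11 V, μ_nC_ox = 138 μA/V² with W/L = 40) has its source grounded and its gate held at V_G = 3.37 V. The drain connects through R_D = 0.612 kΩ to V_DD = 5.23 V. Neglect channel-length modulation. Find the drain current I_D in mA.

V_GS = V_G = 3.37 V, so V_ov = 3.37 − 1.11 = 2.26 V.
k_n = μ_nC_ox · (W/L) = 5.52 mA/V².
Assume saturation: I_D = ½ k_n V_ov² = 0.5 × 5.52 × 2.26² = 14.1 mA, giving V_DS = V_DD − I_D R_D = 5.23 − 14.1 × 0.612 = -3.4 V.
But -3.4 V < V_ov = 2.26 V, so the device is actually in triode.
In triode I_D = k_n[V_ov V_DS − ½ V_DS²] and I_D = (V_DD − V_DS)/R_D. Equating: 1.69 V_DS² − 8.635 V_DS + 5.23 = 0, giving V_DS = 0.702 V (the root below V_ov).
I_D = (5.23 − 0.702) / 0.612 = 7.4 mA.

I_D = 7.40 mA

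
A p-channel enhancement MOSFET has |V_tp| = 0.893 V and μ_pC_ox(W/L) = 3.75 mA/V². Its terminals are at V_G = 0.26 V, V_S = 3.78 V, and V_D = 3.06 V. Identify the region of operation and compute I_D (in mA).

Triode; I_D = 6.12 mA

V_SG = V_S − V_G = 3.78 − 0.26 = 3.52 V; V_SD = V_S − V_D = 3.78 − 3.06 = 0.72 V.
V_ov = V_SG − |V_tp| = 3.52 − 0.893 = 2.63 V.
Since V_SD = 0.72 V < V_ov = 2.63 V, the device is in the triode region.
I_D = k_p [V_ov · V_SD − ½ V_SD²] = 3.75 × [2.63 × 0.72 − 0.5 × 0.72²] = 6.12 mA.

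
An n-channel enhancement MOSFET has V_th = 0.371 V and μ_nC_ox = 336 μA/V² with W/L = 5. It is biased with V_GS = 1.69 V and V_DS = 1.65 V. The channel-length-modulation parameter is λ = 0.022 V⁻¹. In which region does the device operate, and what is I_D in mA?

Saturation; I_D = 1.51 mA

k_n = μ_nC_ox · (W/L) = 1.68 mA/V².
V_ov = V_GS − V_th = 1.69 − 0.371 = 1.32 V.
Since V_DS = 1.65 V ≥ V_ov = 1.32 V, the device is in saturation.
I_D = ½ k_n V_ov² (1 + λ V_DS) = 0.5 × 1.68 × 1.32² × (1 + 0.022 × 1.65) = 1.51 mA.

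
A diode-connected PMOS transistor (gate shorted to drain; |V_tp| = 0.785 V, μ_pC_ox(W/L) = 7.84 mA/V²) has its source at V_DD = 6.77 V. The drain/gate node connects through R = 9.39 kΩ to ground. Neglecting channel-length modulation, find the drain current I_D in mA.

I_D = 0.596 mA

With gate tied to drain, V_SG = V_SD ≥ V_SG − |V_tp|, so the device is in saturation.
KCL at the drain: ½ k_p (V_SG − |V_tp|)² = (V_DD − V_SG)/R.
Let x = V_SG − 0.785. Then 36.8 x² + x − 5.985 = 0, giving x = 0.39 V (positive root), so V_SG = 1.17 V.
I_D = (V_DD − V_SG)/R = (6.77 − 1.17) / 9.39 = 0.596 mA.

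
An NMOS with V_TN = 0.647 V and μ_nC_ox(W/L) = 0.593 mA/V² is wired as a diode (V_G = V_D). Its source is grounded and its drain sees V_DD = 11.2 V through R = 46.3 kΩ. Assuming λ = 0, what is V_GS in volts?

With gate tied to drain, V_GS = V_DS ≥ V_GS − V_TN, so the device is in saturation.
KCL at the drain: ½ k_n (V_GS − V_TN)² = (V_DD − V_GS)/R.
Let x = V_GS − 0.647. Then 13.7 x² + x − 10.55 = 0, giving x = 0.841 V (positive root), so V_GS = 1.49 V.
I_D = (V_DD − V_GS)/R = (11.2 − 1.49) / 46.3 = 0.21 mA.

V_GS = 1.49 V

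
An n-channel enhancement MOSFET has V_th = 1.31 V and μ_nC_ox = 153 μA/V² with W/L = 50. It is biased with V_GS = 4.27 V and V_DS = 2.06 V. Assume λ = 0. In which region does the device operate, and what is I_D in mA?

Triode; I_D = 30.4 mA

k_n = μ_nC_ox · (W/L) = 7.65 mA/V².
V_ov = V_GS − V_th = 4.27 − 1.31 = 2.96 V.
Since V_DS = 2.06 V < V_ov = 2.96 V, the device is in the triode region.
I_D = k_n [V_ov · V_DS − ½ V_DS²] = 7.65 × [2.96 × 2.06 − 0.5 × 2.06²] = 30.4 mA.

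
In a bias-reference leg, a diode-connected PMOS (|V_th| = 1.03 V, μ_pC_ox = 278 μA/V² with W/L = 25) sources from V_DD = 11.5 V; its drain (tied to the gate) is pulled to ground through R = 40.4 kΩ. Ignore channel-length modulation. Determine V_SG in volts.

V_SG = 1.30 V

With gate tied to drain, V_SG = V_SD ≥ V_SG − |V_th|, so the device is in saturation.
k_p = μ_pC_ox · (W/L) = 6.95 mA/V².
KCL at the drain: ½ k_p (V_SG − |V_th|)² = (V_DD − V_SG)/R.
Let x = V_SG − 1.03. Then 140 x² + x − 10.47 = 0, giving x = 0.27 V (positive root), so V_SG = 1.3 V.
I_D = (V_DD − V_SG)/R = (11.5 − 1.3) / 40.4 = 0.252 mA.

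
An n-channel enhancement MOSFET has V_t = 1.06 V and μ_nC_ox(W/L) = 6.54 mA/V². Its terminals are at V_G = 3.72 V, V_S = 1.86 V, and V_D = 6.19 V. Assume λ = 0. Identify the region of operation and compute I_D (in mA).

Saturation; I_D = 2.09 mA

V_GS = V_G − V_S = 3.72 − 1.86 = 1.86 V; V_DS = V_D − V_S = 6.19 − 1.86 = 4.33 V.
V_ov = V_GS − V_t = 1.86 − 1.06 = 0.8 V.
Since V_DS = 4.33 V ≥ V_ov = 0.8 V, the device is in saturation.
I_D = ½ k_n V_ov² = 0.5 × 6.54 × 0.8² = 2.09 mA.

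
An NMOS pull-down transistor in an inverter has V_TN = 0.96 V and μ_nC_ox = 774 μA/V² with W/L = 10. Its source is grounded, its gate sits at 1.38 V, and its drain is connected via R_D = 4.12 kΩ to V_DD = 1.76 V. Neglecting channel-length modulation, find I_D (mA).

I_D = 0.392 mA

V_GS = V_G = 1.38 V, so V_ov = 1.38 − 0.96 = 0.42 V.
k_n = μ_nC_ox · (W/L) = 7.74 mA/V².
Assume saturation: I_D = ½ k_n V_ov² = 0.5 × 7.74 × 0.42² = 0.683 mA, giving V_DS = V_DD − I_D R_D = 1.76 − 0.683 × 4.12 = -1.05 V.
But -1.05 V < V_ov = 0.42 V, so the device is actually in triode.
In triode I_D = k_n[V_ov V_DS − ½ V_DS²] and I_D = (V_DD − V_DS)/R_D. Equating: 15.9 V_DS² − 14.39 V_DS + 1.76 = 0, giving V_DS = 0.146 V (the root below V_ov).
I_D = (1.76 − 0.146) / 4.12 = 0.392 mA.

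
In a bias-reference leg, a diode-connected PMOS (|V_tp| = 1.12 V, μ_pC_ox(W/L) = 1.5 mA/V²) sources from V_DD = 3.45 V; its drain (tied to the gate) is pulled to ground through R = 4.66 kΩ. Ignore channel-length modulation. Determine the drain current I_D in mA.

I_D = 0.353 mA

With gate tied to drain, V_SG = V_SD ≥ V_SG − |V_tp|, so the device is in saturation.
KCL at the drain: ½ k_p (V_SG − |V_tp|)² = (V_DD − V_SG)/R.
Let x = V_SG − 1.12. Then 3.5 x² + x − 2.33 = 0, giving x = 0.686 V (positive root), so V_SG = 1.81 V.
I_D = (V_DD − V_SG)/R = (3.45 − 1.81) / 4.66 = 0.353 mA.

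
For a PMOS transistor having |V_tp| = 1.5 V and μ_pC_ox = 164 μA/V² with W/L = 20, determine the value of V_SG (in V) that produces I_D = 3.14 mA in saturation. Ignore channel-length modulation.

V_SG = 2.88 V

k_p = μ_pC_ox · (W/L) = 3.28 mA/V².
In saturation I_D = ½ k_p (V_SG − |V_tp|)², so V_SG − |V_tp| = √(2 I_D / k_p) = √(2 × 3.14 / 3.28) = 1.38 V.
V_SG = 1.5 + 1.38 = 2.88 V.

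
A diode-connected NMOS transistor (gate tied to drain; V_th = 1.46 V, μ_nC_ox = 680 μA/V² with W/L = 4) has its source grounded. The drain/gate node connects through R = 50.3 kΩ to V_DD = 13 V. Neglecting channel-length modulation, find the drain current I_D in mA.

I_D = 0.221 mA

With gate tied to drain, V_GS = V_DS ≥ V_GS − V_th, so the device is in saturation.
k_n = μ_nC_ox · (W/L) = 2.72 mA/V².
KCL at the drain: ½ k_n (V_GS − V_th)² = (V_DD − V_GS)/R.
Let x = V_GS − 1.46. Then 68.4 x² + x − 11.54 = 0, giving x = 0.403 V (positive root), so V_GS = 1.86 V.
I_D = (V_DD − V_GS)/R = (13 − 1.86) / 50.3 = 0.221 mA.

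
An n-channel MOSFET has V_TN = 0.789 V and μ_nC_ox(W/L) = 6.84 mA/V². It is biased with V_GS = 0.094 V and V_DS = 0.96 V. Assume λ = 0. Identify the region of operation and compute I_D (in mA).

Cutoff; I_D = 0 mA

V_GS = 0.094 V < V_TN = 0.789 V, so the transistor is in cutoff.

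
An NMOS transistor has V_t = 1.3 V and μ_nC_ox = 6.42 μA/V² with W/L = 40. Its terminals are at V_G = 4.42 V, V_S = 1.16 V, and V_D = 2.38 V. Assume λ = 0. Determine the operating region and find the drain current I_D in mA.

V_GS = V_G − V_S = 4.42 − 1.16 = 3.26 V; V_DS = V_D − V_S = 2.38 − 1.16 = 1.22 V.
k_n = μ_nC_ox · (W/L) = 0.2568 mA/V².
V_ov = V_GS − V_t = 3.26 − 1.3 = 1.96 V.
Since V_DS = 1.22 V < V_ov = 1.96 V, the device is in the triode region.
I_D = k_n [V_ov · V_DS − ½ V_DS²] = 0.2568 × [1.96 × 1.22 − 0.5 × 1.22²] = 0.423 mA.

Triode; I_D = 0.423 mA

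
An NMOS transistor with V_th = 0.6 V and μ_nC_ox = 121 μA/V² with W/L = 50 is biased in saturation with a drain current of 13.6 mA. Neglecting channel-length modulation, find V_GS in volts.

k_n = μ_nC_ox · (W/L) = 6.05 mA/V².
In saturation I_D = ½ k_n (V_GS − V_th)², so V_GS − V_th = √(2 I_D / k_n) = √(2 × 13.6 / 6.05) = 2.12 V.
V_GS = 0.6 + 2.12 = 2.72 V.

V_GS = 2.72 V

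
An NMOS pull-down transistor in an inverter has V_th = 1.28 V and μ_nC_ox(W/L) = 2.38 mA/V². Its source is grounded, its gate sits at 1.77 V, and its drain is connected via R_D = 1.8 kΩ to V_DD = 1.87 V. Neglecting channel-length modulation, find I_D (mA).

V_GS = V_G = 1.77 V, so V_ov = 1.77 − 1.28 = 0.49 V.
Assume saturation: I_D = ½ k_n V_ov² = 0.5 × 2.38 × 0.49² = 0.286 mA, giving V_DS = V_DD − I_D R_D = 1.87 − 0.286 × 1.8 = 1.36 V.
V_DS = 1.36 V ≥ V_ov = 0.49 V, confirming saturation.

I_D = 0.286 mA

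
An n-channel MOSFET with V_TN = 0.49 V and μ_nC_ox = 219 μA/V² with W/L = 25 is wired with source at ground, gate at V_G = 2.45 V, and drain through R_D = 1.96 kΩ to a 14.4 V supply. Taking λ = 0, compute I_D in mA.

I_D = 6.93 mA

V_GS = V_G = 2.45 V, so V_ov = 2.45 − 0.49 = 1.96 V.
k_n = μ_nC_ox · (W/L) = 5.475 mA/V².
Assume saturation: I_D = ½ k_n V_ov² = 0.5 × 5.475 × 1.96² = 10.5 mA, giving V_DS = V_DD − I_D R_D = 14.4 − 10.5 × 1.96 = -6.21 V.
But -6.21 V < V_ov = 1.96 V, so the device is actually in triode.
In triode I_D = k_n[V_ov V_DS − ½ V_DS²] and I_D = (V_DD − V_DS)/R_D. Equating: 5.37 V_DS² − 22.03 V_DS + 14.4 = 0, giving V_DS = 0.816 V (the root below V_ov).
I_D = (14.4 − 0.816) / 1.96 = 6.93 mA.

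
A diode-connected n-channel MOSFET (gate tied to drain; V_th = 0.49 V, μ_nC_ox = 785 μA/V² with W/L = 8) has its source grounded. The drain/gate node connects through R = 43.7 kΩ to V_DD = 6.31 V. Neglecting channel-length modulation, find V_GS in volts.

With gate tied to drain, V_GS = V_DS ≥ V_GS − V_th, so the device is in saturation.
k_n = μ_nC_ox · (W/L) = 6.28 mA/V².
KCL at the drain: ½ k_n (V_GS − V_th)² = (V_DD − V_GS)/R.
Let x = V_GS − 0.49. Then 137 x² + x − 5.82 = 0, giving x = 0.202 V (positive root), so V_GS = 0.692 V.
I_D = (V_DD − V_GS)/R = (6.31 − 0.692) / 43.7 = 0.129 mA.

V_GS = 0.692 V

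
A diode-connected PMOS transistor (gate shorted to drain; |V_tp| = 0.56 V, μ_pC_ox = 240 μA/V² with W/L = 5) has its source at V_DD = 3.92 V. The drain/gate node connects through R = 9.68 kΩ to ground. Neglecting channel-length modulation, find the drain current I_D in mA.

With gate tied to drain, V_SG = V_SD ≥ V_SG − |V_tp|, so the device is in saturation.
k_p = μ_pC_ox · (W/L) = 1.2 mA/V².
KCL at the drain: ½ k_p (V_SG − |V_tp|)² = (V_DD − V_SG)/R.
Let x = V_SG − 0.56. Then 5.81 x² + x − 3.36 = 0, giving x = 0.679 V (positive root), so V_SG = 1.24 V.
I_D = (V_DD − V_SG)/R = (3.92 − 1.24) / 9.68 = 0.277 mA.

I_D = 0.277 mA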